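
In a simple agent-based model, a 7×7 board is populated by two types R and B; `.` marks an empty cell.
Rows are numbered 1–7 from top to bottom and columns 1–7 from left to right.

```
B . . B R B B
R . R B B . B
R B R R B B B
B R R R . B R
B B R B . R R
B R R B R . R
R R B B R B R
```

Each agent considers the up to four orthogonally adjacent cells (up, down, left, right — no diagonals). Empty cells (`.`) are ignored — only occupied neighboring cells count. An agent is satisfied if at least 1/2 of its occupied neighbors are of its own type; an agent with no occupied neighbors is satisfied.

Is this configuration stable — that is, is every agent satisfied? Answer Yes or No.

No

Row 1: (1,1)B 0/1 not · (1,4)B 1/2 satisfied · (1,5)R 0/3 not · (1,6)B 1/2 satisfied · (1,7)B 2/2 satisfied
Row 2: (2,1)R 1/2 satisfied · (2,3)R 1/2 satisfied · (2,4)B 2/4 satisfied · (2,5)B 2/3 satisfied · (2,7)B 2/2 satisfied
Row 3: (3,1)R 1/3 not · (3,2)B 0/3 not · (3,3)R 3/4 satisfied · (3,4)R 2/4 satisfied · (3,5)B 2/3 satisfied · (3,6)B 3/3 satisfied · (3,7)B 2/3 satisfied
Row 4: (4,1)B 1/3 not · (4,2)R 1/4 not · (4,3)R 4/4 satisfied · (4,4)R 2/3 satisfied · (4,6)B 1/3 not · (4,7)R 1/3 not
Row 5: (5,1)B 3/3 satisfied · (5,2)B 1/4 not · (5,3)R 2/4 satisfied · (5,4)B 1/3 not · (5,6)R 1/2 satisfied · (5,7)R 3/3 satisfied
Row 6: (6,1)B 1/3 not · (6,2)R 2/4 satisfied · (6,3)R 2/4 satisfied · (6,4)B 2/4 satisfied · (6,5)R 1/2 satisfied · (6,7)R 2/2 satisfied
Row 7: (7,1)R 1/2 satisfied · (7,2)R 2/3 satisfied · (7,3)B 1/3 not · (7,4)B 2/3 satisfied · (7,5)R 1/3 not · (7,6)B 0/2 not · (7,7)R 1/2 satisfied
For instance (1,1) has only 0/1 same-type neighbors, below 1/2.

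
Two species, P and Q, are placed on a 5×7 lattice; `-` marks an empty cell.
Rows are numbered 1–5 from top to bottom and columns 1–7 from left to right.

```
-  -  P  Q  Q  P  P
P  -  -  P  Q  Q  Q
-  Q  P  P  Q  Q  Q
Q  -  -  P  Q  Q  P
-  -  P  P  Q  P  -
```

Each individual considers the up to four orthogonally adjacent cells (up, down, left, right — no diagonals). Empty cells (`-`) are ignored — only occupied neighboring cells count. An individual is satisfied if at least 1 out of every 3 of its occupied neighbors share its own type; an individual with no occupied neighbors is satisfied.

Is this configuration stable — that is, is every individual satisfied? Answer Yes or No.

No

Row 1: (1,3)P 0/1 not · (1,4)Q 1/3 satisfied · (1,5)Q 2/3 satisfied · (1,6)P 1/3 satisfied · (1,7)P 1/2 satisfied
Row 2: (2,1)P 0/0 satisfied · (2,4)P 1/3 satisfied · (2,5)Q 3/4 satisfied · (2,6)Q 3/4 satisfied · (2,7)Q 2/3 satisfied
Row 3: (3,2)Q 0/1 not · (3,3)P 1/2 satisfied · (3,4)P 3/4 satisfied · (3,5)Q 3/4 satisfied · (3,6)Q 4/4 satisfied · (3,7)Q 2/3 satisfied
Row 4: (4,1)Q 0/0 satisfied · (4,4)P 2/3 satisfied · (4,5)Q 3/4 satisfied · (4,6)Q 2/4 satisfied · (4,7)P 0/2 not
Row 5: (5,3)P 1/1 satisfied · (5,4)P 2/3 satisfied · (5,5)Q 1/3 satisfied · (5,6)P 0/2 not
For instance (1,3) has only 0/1 same-type neighbors, below 1/3.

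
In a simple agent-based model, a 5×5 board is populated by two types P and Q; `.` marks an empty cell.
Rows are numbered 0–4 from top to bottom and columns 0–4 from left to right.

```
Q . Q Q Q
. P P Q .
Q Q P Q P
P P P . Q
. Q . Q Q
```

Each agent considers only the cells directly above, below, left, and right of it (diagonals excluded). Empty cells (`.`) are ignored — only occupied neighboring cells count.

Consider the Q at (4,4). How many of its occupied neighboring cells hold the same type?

2

Occupied neighbors of (4,4): (3,4)=Q, (4,3)=Q.
Same type (Q): 2 of 2.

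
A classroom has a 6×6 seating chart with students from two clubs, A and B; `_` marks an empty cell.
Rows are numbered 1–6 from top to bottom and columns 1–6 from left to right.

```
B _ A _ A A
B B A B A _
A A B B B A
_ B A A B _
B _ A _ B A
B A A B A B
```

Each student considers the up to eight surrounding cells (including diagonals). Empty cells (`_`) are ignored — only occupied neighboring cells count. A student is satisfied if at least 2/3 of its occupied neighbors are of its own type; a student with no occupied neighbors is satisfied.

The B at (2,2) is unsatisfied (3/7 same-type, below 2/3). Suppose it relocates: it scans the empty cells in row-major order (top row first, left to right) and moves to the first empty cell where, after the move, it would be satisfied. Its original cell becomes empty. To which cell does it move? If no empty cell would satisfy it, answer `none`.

none

Vacating (2,2). Empty cells in order:
  (1,2): 2/4 same-type → still unsatisfied.
  (1,4): 1/5 same-type → still unsatisfied.
  (2,6): 1/5 same-type → still unsatisfied.
  (4,1): 2/4 same-type → still unsatisfied.
  (4,6): 3/5 same-type → still unsatisfied.
  (5,2): 3/7 same-type → still unsatisfied.
  (5,4): 3/8 same-type → still unsatisfied.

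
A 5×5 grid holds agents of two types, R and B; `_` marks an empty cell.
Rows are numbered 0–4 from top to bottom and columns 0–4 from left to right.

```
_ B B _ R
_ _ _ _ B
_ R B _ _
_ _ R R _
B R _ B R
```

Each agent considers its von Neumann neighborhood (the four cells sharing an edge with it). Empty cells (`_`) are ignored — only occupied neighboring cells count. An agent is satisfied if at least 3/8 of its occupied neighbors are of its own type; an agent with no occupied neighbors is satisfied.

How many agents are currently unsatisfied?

(0,1)B 1/1 ✓
(0,2)B 1/1 ✓
(0,4)R 0/1 ✗
(1,4)B 0/1 ✗
(2,1)R 0/1 ✗
(2,2)B 0/2 ✗
(3,2)R 1/2 ✓
(3,3)R 1/2 ✓
(4,0)B 0/1 ✗
(4,1)R 0/1 ✗
(4,3)B 0/2 ✗
(4,4)R 0/1 ✗
Unsatisfied: (0,4), (1,4), (2,1), (2,2), (4,0), (4,1), (4,3), (4,4) — 8 in total.

8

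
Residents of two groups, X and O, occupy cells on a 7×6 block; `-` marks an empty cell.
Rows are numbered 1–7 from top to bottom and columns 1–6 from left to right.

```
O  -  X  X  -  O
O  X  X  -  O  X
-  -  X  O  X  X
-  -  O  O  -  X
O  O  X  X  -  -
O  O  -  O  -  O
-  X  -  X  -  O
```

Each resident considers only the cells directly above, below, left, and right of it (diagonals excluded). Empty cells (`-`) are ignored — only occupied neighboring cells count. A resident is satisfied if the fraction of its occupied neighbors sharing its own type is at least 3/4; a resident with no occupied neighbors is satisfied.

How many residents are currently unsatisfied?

17

Row 1: (1,1)O 1/1 satisfied · (1,3)X 2/2 satisfied · (1,4)X 1/1 satisfied · (1,6)O 0/1 not
Row 2: (2,1)O 1/2 not · (2,2)X 1/2 not · (2,3)X 3/3 satisfied · (2,5)O 0/2 not · (2,6)X 1/3 not
Row 3: (3,3)X 1/3 not · (3,4)O 1/3 not · (3,5)X 1/3 not · (3,6)X 3/3 satisfied
Row 4: (4,3)O 1/3 not · (4,4)O 2/3 not · (4,6)X 1/1 satisfied
Row 5: (5,1)O 2/2 satisfied · (5,2)O 2/3 not · (5,3)X 1/3 not · (5,4)X 1/3 not
Row 6: (6,1)O 2/2 satisfied · (6,2)O 2/3 not · (6,4)O 0/2 not · (6,6)O 1/1 satisfied
Row 7: (7,2)X 0/1 not · (7,4)X 0/1 not · (7,6)O 1/1 satisfied
Unsatisfied: (1,6), (2,1), (2,2), (2,5), (2,6), (3,3), (3,4), (3,5), (4,3), (4,4), (5,2), (5,3), (5,4), (6,2), (6,4), (7,2), (7,4) — 17 in total.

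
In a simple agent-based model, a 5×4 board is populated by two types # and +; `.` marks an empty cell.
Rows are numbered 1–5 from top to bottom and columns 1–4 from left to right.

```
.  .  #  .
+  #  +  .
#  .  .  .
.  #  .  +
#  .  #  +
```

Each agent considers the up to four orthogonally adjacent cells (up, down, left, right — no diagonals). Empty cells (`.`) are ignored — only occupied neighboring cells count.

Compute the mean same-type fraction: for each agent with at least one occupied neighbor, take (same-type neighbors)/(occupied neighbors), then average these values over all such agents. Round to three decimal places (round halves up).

(1,3)# 0/1
(2,1)+ 0/2
(2,2)# 0/2
(2,3)+ 0/2
(3,1)# 0/1
(4,2)# — no occupied neighbors
(4,4)+ 1/1
(5,1)# — no occupied neighbors
(5,3)# 0/1
(5,4)+ 1/2
Sum over 8 agents: 0/1 + 0/2 + 0/2 + 0/2 + 0/1 + 1/1 + 0/1 + 1/2 = 3/2; mean = 3/2 ÷ 8 = 3/16 = 0.1875 → 0.188.

0.188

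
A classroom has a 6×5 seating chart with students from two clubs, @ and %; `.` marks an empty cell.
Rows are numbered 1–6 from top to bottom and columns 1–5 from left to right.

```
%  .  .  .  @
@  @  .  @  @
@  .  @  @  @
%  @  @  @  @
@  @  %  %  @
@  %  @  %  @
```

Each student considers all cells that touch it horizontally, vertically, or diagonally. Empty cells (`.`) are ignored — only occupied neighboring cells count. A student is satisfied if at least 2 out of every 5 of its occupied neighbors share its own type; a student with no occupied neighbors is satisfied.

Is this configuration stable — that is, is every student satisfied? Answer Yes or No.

(1,1)% 0/2 not
(1,5)@ 2/2 satisfied
(2,1)@ 2/3 satisfied
(2,2)@ 3/4 satisfied
(2,4)@ 5/5 satisfied
(2,5)@ 4/4 satisfied
(3,1)@ 3/4 satisfied
(3,3)@ 6/6 satisfied
(3,4)@ 7/7 satisfied
(3,5)@ 5/5 satisfied
(4,1)% 0/4 not
(4,2)@ 5/7 satisfied
(4,3)@ 5/7 satisfied
(4,4)@ 6/8 satisfied
(4,5)@ 4/5 satisfied
(5,1)@ 3/5 satisfied
(5,2)@ 5/8 satisfied
(5,3)% 3/8 not
(5,4)% 2/8 not
(5,5)@ 3/5 satisfied
(6,1)@ 2/3 satisfied
(6,2)% 1/5 not
(6,3)@ 1/5 not
(6,4)% 2/5 satisfied
(6,5)@ 1/3 not
For instance (1,1) has only 0/2 same-type neighbors, below 2/5.

No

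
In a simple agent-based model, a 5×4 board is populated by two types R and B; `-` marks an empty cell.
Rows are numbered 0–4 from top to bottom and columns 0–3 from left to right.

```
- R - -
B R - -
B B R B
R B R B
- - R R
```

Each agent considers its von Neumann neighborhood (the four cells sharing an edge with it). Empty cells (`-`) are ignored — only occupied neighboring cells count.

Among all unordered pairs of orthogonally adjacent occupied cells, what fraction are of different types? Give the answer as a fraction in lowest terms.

Scan each occupied cell's neighbors to the right and below so each pair is counted once.
Row 0: R(0,1)–R(1,1)=  → 0/1 unlike.
Row 1: B(1,0)–R(1,1)≠ B(1,0)–B(2,0)= R(1,1)–B(2,1)≠  → 2/3 unlike.
Row 2: B(2,0)–B(2,1)= B(2,0)–R(3,0)≠ B(2,1)–R(2,2)≠ B(2,1)–B(3,1)= R(2,2)–B(2,3)≠ R(2,2)–R(3,2)= B(2,3)–B(3,3)=  → 3/7 unlike.
Row 3: R(3,0)–B(3,1)≠ B(3,1)–R(3,2)≠ R(3,2)–B(3,3)≠ R(3,2)–R(4,2)= B(3,3)–R(4,3)≠  → 4/5 unlike.
Row 4: R(4,2)–R(4,3)=  → 0/1 unlike.
Total adjacent occupied pairs: 17; unlike-type pairs: 9.
9/17 is already in lowest terms.

9/17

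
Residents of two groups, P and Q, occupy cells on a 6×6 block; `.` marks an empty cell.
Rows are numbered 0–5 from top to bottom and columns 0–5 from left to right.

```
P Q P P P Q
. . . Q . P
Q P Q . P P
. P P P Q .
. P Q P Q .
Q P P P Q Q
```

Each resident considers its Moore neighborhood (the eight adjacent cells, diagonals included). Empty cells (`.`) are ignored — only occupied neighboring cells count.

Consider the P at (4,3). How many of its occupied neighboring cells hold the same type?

4

Occupied neighbors of (4,3): (3,2)=P, (3,3)=P, (3,4)=Q, (4,2)=Q, (4,4)=Q, (5,2)=P, (5,3)=P, (5,4)=Q.
Same type (P): 4 of 8.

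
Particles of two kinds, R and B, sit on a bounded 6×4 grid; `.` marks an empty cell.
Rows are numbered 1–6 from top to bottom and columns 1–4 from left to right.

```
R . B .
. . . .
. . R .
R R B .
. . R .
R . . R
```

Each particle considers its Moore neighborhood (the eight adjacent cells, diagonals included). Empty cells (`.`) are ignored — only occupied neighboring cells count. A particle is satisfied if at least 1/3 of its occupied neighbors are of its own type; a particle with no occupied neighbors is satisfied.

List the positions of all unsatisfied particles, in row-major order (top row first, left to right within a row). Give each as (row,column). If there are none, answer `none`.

Row 1: (1,1)R 0/0 ✓ · (1,3)B 0/0 ✓
Row 3: (3,3)R 1/2 ✓
Row 4: (4,1)R 1/1 ✓ · (4,2)R 3/4 ✓ · (4,3)B 0/3 ✗
Row 5: (5,3)R 2/3 ✓
Row 6: (6,1)R 0/0 ✓ · (6,4)R 1/1 ✓

(4,3)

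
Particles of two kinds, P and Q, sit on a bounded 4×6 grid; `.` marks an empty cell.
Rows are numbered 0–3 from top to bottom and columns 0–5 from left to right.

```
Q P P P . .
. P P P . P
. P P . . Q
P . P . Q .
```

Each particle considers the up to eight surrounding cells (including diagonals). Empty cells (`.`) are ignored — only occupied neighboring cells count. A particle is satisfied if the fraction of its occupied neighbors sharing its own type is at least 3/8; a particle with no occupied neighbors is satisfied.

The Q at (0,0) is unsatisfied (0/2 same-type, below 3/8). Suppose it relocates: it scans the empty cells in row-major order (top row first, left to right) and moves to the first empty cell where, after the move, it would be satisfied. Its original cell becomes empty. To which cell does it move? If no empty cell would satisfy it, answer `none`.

(2,4)

Vacating (0,0). Empty cells in order:
  (0,4): 0/3 same-type → still unsatisfied.
  (0,5): 0/1 same-type → still unsatisfied.
  (1,0): 0/3 same-type → still unsatisfied.
  (1,4): 1/4 same-type → still unsatisfied.
  (2,0): 0/3 same-type → still unsatisfied.
  (2,3): 1/5 same-type → still unsatisfied.
  (2,4): 2/4 same-type → satisfied — stop here.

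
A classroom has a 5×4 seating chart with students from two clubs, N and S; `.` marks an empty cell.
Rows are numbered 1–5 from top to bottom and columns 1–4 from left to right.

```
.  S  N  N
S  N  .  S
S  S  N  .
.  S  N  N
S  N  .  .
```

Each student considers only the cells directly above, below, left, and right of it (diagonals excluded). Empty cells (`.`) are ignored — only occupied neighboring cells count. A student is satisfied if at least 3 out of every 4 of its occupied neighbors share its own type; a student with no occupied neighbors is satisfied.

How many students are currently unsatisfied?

Row 1: (1,2)S 0/2 ✗ · (1,3)N 1/2 ✗ · (1,4)N 1/2 ✗
Row 2: (2,1)S 1/2 ✗ · (2,2)N 0/3 ✗ · (2,4)S 0/1 ✗
Row 3: (3,1)S 2/2 ✓ · (3,2)S 2/4 ✗ · (3,3)N 1/2 ✗
Row 4: (4,2)S 1/3 ✗ · (4,3)N 2/3 ✗ · (4,4)N 1/1 ✓
Row 5: (5,1)S 0/1 ✗ · (5,2)N 0/2 ✗
Unsatisfied: (1,2), (1,3), (1,4), (2,1), (2,2), (2,4), (3,2), (3,3), (4,2), (4,3), (5,1), (5,2) — 12 in total.

12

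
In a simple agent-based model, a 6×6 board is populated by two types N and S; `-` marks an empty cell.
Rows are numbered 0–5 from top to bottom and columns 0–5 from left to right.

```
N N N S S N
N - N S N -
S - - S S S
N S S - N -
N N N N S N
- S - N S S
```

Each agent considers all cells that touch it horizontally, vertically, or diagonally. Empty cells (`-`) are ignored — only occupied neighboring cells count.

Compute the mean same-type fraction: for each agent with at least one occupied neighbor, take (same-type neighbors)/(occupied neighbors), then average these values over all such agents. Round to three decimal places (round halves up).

0.470

Row 0: (0,0)N 2/2 · (0,1)N 4/4 · (0,2)N 2/4 · (0,3)S 2/5 · (0,4)S 2/4 · (0,5)N 1/2
Row 1: (1,0)N 2/3 · (1,2)N 2/5 · (1,3)S 4/7 · (1,4)N 1/7
Row 2: (2,0)S 1/3 · (2,3)S 3/6 · (2,4)S 3/5 · (2,5)S 1/3
Row 3: (3,0)N 2/4 · (3,1)S 2/6 · (3,2)S 2/5 · (3,4)N 2/6
Row 4: (4,0)N 2/4 · (4,1)N 3/6 · (4,2)N 3/6 · (4,3)N 3/6 · (4,4)S 2/6 · (4,5)N 1/4
Row 5: (5,1)S 0/3 · (5,3)N 2/4 · (5,4)S 2/5 · (5,5)S 2/3
Sum over 28 agents: 2/2 + 4/4 + 2/4 + 2/5 + 2/4 + 1/2 + 2/3 + 2/5 + 4/7 + 1/7 + 1/3 + 3/6 + 3/5 + 1/3 + 2/4 + 2/6 + 2/5 + 2/6 + 2/4 + 3/6 + 3/6 + 3/6 + 2/6 + 1/4 + 0/3 + 2/4 + 2/5 + 2/3 = 1843/140; mean = 1843/140 ÷ 28 = 1843/3920 = 0.470153… → 0.470.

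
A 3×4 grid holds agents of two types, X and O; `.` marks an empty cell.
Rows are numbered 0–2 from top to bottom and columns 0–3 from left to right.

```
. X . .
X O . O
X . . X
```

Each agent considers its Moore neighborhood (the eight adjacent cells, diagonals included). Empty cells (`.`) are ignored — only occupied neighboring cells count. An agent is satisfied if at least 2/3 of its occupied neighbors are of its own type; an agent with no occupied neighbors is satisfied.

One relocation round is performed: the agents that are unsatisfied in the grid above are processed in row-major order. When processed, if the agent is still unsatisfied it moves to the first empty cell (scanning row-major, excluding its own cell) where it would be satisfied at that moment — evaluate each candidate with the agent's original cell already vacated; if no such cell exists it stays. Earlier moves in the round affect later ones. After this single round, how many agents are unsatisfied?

Initially unsatisfied (in order): (0,1), (1,1), (1,3), (2,0), (2,3).
  (0,1) → (2,1).
  (1,1) → (0,2).
  (1,3) → (0,3).
  (2,0): now satisfied by earlier moves; stays.
  (2,3): now satisfied by earlier moves; stays.
Resulting grid:
. . O O
X . . .
X X . X
All satisfied now.

0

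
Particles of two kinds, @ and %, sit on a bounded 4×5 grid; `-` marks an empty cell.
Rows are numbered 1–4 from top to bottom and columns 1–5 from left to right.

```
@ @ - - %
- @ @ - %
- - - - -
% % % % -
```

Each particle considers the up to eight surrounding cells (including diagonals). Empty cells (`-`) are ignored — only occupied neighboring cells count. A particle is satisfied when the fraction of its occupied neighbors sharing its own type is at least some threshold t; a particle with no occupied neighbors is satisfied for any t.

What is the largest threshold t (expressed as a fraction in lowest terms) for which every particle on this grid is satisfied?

Row 1: (1,1)@ 2/2 · (1,2)@ 3/3 · (1,5)% 1/1
Row 2: (2,2)@ 3/3 · (2,3)@ 2/2 · (2,5)% 1/1
Row 4: (4,1)% 1/1 · (4,2)% 2/2 · (4,3)% 2/2 · (4,4)% 1/1
The smallest same-type fraction is 2/2 at (1,1), which reduces to 1/1. Any threshold above that leaves this particle unsatisfied.

1/1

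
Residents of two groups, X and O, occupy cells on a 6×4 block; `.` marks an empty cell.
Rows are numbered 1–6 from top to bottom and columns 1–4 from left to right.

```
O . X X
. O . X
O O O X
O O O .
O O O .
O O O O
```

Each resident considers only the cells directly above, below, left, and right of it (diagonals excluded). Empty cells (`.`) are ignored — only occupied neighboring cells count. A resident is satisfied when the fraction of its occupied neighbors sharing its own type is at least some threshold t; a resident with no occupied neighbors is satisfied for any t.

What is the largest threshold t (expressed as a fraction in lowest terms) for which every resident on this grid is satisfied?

1/2

(1,1)O — no occupied neighbors
(1,3)X 1/1
(1,4)X 2/2
(2,2)O 1/1
(2,4)X 2/2
(3,1)O 2/2
(3,2)O 4/4
(3,3)O 2/3
(3,4)X 1/2
(4,1)O 3/3
(4,2)O 4/4
(4,3)O 3/3
(5,1)O 3/3
(5,2)O 4/4
(5,3)O 3/3
(6,1)O 2/2
(6,2)O 3/3
(6,3)O 3/3
(6,4)O 1/1
The smallest same-type fraction is 1/2 at (3,4), which reduces to 1/2. Any threshold above that leaves this resident unsatisfied.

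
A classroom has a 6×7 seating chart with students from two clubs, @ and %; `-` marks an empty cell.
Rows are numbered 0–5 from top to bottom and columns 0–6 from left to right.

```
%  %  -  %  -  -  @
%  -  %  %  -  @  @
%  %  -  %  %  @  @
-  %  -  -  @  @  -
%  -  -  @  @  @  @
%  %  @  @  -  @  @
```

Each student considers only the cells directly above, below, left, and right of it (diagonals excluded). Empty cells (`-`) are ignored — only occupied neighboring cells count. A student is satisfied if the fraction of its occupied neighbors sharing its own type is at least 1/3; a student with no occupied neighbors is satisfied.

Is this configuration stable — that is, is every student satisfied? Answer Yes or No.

Yes

Row 0: (0,0)% 2/2 ok · (0,1)% 1/1 ok · (0,3)% 1/1 ok · (0,6)@ 1/1 ok
Row 1: (1,0)% 2/2 ok · (1,2)% 1/1 ok · (1,3)% 3/3 ok · (1,5)@ 2/2 ok · (1,6)@ 3/3 ok
Row 2: (2,0)% 2/2 ok · (2,1)% 2/2 ok · (2,3)% 2/2 ok · (2,4)% 1/3 ok · (2,5)@ 3/4 ok · (2,6)@ 2/2 ok
Row 3: (3,1)% 1/1 ok · (3,4)@ 2/3 ok · (3,5)@ 3/3 ok
Row 4: (4,0)% 1/1 ok · (4,3)@ 2/2 ok · (4,4)@ 3/3 ok · (4,5)@ 4/4 ok · (4,6)@ 2/2 ok
Row 5: (5,0)% 2/2 ok · (5,1)% 1/2 ok · (5,2)@ 1/2 ok · (5,3)@ 2/2 ok · (5,5)@ 2/2 ok · (5,6)@ 2/2 ok
All meet the threshold, so the configuration is stable.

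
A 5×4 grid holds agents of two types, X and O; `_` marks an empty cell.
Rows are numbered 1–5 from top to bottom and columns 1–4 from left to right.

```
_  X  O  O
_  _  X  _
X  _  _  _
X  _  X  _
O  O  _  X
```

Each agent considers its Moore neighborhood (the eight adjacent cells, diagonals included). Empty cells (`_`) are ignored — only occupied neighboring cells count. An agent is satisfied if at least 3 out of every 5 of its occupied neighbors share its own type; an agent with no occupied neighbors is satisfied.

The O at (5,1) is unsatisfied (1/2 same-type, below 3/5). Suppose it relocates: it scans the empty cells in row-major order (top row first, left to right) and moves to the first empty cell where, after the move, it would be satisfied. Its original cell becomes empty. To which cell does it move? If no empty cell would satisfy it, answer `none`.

(2,4)

Vacating (5,1). Empty cells in order:
  (1,1): 0/1 same-type → still unsatisfied.
  (2,1): 0/2 same-type → still unsatisfied.
  (2,2): 1/4 same-type → still unsatisfied.
  (2,4): 2/3 same-type → satisfied — stop here.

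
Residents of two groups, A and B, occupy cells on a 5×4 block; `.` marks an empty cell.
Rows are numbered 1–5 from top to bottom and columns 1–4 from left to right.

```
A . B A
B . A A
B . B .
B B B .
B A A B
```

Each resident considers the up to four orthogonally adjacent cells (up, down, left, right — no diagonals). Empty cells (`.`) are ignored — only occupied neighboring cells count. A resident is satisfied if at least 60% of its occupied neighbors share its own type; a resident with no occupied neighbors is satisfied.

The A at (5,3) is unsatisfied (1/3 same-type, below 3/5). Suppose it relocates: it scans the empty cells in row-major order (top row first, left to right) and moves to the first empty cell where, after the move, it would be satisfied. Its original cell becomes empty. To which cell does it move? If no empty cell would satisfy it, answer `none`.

Vacating (5,3). Empty cells in order:
  (1,2): 1/2 same-type → still unsatisfied.
  (2,2): 1/2 same-type → still unsatisfied.
  (3,2): 0/3 same-type → still unsatisfied.
  (3,4): 1/2 same-type → still unsatisfied.
  (4,4): 0/2 same-type → still unsatisfied.

none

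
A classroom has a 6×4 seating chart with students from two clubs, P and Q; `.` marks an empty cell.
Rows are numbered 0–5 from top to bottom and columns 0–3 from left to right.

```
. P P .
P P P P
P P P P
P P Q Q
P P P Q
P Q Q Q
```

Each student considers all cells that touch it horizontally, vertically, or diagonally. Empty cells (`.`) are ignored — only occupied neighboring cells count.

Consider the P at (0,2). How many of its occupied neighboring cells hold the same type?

Occupied neighbors of (0,2): (0,1)=P, (1,1)=P, (1,2)=P, (1,3)=P.
Same type (P): 4 of 4.

4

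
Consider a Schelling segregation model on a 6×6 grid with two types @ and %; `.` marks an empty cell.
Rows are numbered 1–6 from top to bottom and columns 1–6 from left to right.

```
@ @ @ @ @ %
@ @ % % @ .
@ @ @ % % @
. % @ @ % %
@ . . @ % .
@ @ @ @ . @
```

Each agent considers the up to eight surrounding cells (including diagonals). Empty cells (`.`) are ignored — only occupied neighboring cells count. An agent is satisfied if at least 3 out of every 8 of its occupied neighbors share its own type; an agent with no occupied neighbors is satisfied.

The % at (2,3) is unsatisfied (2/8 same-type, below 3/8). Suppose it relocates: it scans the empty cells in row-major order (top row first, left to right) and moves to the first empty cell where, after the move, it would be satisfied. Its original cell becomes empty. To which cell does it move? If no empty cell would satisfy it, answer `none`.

(2,6)

Vacating (2,3). Empty cells in order:
  (2,6): 2/5 same-type → satisfied — stop here.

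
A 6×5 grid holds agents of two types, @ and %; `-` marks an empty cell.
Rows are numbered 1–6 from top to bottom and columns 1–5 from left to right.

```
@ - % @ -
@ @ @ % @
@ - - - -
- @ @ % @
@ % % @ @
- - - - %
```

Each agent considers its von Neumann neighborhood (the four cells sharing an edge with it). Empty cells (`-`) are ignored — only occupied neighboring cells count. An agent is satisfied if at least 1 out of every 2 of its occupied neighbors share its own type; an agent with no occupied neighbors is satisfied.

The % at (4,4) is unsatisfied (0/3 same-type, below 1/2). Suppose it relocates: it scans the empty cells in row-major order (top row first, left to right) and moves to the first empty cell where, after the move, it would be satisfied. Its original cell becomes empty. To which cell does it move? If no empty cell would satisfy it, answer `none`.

(3,4)

Vacating (4,4). Empty cells in order:
  (1,2): 1/3 same-type → still unsatisfied.
  (1,5): 0/2 same-type → still unsatisfied.
  (3,2): 0/3 same-type → still unsatisfied.
  (3,3): 0/2 same-type → still unsatisfied.
  (3,4): 1/1 same-type → satisfied — stop here.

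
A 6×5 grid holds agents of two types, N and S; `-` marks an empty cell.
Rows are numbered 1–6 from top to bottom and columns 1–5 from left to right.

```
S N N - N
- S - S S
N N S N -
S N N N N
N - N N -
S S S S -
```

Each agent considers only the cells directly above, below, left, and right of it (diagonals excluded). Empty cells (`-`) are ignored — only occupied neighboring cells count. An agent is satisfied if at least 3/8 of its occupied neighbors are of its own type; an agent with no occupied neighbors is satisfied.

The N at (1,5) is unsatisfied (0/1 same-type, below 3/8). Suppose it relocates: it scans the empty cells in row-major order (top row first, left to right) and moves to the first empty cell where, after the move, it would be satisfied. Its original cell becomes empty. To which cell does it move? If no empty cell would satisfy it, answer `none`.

(1,4)

Vacating (1,5). Empty cells in order:
  (1,4): 1/2 same-type → satisfied — stop here.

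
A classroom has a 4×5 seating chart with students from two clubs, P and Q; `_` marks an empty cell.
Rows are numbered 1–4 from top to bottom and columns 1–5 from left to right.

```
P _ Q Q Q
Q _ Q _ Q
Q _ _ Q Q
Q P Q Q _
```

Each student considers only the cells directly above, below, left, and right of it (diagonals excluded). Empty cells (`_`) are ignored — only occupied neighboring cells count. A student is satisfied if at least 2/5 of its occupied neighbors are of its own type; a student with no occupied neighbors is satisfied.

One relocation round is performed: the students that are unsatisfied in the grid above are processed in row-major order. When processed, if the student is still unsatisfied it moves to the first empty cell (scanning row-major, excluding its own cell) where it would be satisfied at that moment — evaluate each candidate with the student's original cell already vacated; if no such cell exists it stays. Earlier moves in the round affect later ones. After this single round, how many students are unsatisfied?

1

Initially unsatisfied (in order): (1,1), (4,2).
  (1,1) → (3,2).
  (4,2): no empty cell satisfies it; stays.
Resulting grid:
_ _ Q Q Q
Q _ Q _ Q
Q P _ Q Q
Q P Q Q _
Unsatisfied now: (4,2).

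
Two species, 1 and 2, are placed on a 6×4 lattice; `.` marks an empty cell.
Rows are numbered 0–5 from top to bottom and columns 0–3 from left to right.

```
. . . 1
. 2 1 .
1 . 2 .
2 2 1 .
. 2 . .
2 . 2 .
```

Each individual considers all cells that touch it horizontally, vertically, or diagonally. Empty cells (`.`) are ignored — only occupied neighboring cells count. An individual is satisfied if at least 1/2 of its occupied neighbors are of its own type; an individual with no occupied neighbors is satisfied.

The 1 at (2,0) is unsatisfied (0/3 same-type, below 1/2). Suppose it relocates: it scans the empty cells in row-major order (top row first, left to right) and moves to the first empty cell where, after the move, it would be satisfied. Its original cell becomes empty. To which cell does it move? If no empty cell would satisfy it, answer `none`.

(0,1)

Vacating (2,0). Empty cells in order:
  (0,0): 0/1 same-type → still unsatisfied.
  (0,1): 1/2 same-type → satisfied — stop here.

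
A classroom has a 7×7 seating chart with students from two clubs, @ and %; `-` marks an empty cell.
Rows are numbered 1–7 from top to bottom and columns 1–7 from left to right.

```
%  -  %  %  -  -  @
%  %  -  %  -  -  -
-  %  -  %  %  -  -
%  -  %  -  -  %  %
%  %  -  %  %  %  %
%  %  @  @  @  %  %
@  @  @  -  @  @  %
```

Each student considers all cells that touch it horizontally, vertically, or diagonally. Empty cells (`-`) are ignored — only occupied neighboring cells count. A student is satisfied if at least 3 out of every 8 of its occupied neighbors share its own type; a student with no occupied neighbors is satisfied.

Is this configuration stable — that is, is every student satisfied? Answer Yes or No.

Row 1: (1,1)% 2/2 ✓ · (1,3)% 3/3 ✓ · (1,4)% 2/2 ✓ · (1,7)@ 0/0 ✓
Row 2: (2,1)% 3/3 ✓ · (2,2)% 4/4 ✓ · (2,4)% 4/4 ✓
Row 3: (3,2)% 4/4 ✓ · (3,4)% 3/3 ✓ · (3,5)% 3/3 ✓
Row 4: (4,1)% 3/3 ✓ · (4,3)% 4/4 ✓ · (4,6)% 5/5 ✓ · (4,7)% 3/3 ✓
Row 5: (5,1)% 4/4 ✓ · (5,2)% 5/6 ✓ · (5,4)% 2/5 ✓ · (5,5)% 4/6 ✓ · (5,6)% 6/7 ✓ · (5,7)% 5/5 ✓
Row 6: (6,1)% 3/5 ✓ · (6,2)% 3/7 ✓ · (6,3)@ 3/6 ✓ · (6,4)@ 4/6 ✓ · (6,5)@ 3/7 ✓ · (6,6)% 5/8 ✓ · (6,7)% 4/5 ✓
Row 7: (7,1)@ 1/3 ✗ · (7,2)@ 3/5 ✓ · (7,3)@ 3/4 ✓ · (7,5)@ 3/4 ✓ · (7,6)@ 2/5 ✓ · (7,7)% 2/3 ✓
For instance (7,1) has only 1/3 same-type neighbors, below 3/8.

No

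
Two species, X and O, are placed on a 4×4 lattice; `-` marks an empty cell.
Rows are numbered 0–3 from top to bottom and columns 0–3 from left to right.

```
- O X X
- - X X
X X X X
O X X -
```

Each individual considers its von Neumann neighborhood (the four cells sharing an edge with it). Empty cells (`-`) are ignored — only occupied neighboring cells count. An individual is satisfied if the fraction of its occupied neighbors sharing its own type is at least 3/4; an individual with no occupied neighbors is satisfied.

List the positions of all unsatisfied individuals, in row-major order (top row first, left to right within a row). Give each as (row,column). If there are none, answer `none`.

Row 0: (0,1)O 0/1 unhappy · (0,2)X 2/3 unhappy · (0,3)X 2/2 ok
Row 1: (1,2)X 3/3 ok · (1,3)X 3/3 ok
Row 2: (2,0)X 1/2 unhappy · (2,1)X 3/3 ok · (2,2)X 4/4 ok · (2,3)X 2/2 ok
Row 3: (3,0)O 0/2 unhappy · (3,1)X 2/3 unhappy · (3,2)X 2/2 ok

(0,1), (0,2), (2,0), (3,0), (3,1)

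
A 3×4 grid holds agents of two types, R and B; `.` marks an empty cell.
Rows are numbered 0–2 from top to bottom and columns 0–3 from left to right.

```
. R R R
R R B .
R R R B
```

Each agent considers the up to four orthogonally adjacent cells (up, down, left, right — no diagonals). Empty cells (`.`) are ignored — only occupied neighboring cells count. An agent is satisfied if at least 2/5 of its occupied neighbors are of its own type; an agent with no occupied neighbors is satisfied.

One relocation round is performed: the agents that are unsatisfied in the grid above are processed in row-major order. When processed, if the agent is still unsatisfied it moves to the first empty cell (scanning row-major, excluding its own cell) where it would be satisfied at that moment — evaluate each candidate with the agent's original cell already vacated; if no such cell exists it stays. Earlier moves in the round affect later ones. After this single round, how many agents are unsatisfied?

Initially unsatisfied (in order): (1,2), (2,2), (2,3).
  (1,2) → (1,3).
  (2,2): now satisfied by earlier moves; stays.
  (2,3): now satisfied by earlier moves; stays.
Resulting grid:
. R R R
R R . B
R R R B
All satisfied now.

0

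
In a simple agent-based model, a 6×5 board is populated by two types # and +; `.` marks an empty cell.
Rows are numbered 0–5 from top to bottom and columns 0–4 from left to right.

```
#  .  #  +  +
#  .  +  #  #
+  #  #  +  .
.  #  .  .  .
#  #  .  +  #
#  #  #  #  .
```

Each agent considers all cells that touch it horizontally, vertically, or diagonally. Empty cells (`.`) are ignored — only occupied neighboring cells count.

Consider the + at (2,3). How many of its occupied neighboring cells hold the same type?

Occupied neighbors of (2,3): (1,2)=+, (1,3)=#, (1,4)=#, (2,2)=#.
Same type (+): 1 of 4.

1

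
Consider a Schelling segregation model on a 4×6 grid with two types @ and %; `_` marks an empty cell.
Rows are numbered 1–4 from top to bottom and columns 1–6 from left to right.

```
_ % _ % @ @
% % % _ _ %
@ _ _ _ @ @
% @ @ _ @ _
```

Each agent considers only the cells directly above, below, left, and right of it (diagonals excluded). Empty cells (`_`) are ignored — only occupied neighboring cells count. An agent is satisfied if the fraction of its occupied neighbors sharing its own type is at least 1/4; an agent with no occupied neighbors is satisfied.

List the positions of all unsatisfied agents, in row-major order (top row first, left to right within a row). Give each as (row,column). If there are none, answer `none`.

(1,2)% 1/1 ok
(1,4)% 0/1 unhappy
(1,5)@ 1/2 ok
(1,6)@ 1/2 ok
(2,1)% 1/2 ok
(2,2)% 3/3 ok
(2,3)% 1/1 ok
(2,6)% 0/2 unhappy
(3,1)@ 0/2 unhappy
(3,5)@ 2/2 ok
(3,6)@ 1/2 ok
(4,1)% 0/2 unhappy
(4,2)@ 1/2 ok
(4,3)@ 1/1 ok
(4,5)@ 1/1 ok

(1,4), (2,6), (3,1), (4,1)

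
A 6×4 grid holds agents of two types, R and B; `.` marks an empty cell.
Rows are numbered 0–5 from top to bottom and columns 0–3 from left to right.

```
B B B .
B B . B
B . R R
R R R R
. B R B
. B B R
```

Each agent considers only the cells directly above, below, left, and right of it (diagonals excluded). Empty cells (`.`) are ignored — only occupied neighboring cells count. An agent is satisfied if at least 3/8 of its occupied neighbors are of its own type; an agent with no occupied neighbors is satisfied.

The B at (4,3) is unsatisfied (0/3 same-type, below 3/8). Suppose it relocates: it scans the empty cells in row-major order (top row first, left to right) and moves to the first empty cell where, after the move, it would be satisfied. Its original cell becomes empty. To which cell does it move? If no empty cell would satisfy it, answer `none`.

Vacating (4,3). Empty cells in order:
  (0,3): 2/2 same-type → satisfied — stop here.

(0,3)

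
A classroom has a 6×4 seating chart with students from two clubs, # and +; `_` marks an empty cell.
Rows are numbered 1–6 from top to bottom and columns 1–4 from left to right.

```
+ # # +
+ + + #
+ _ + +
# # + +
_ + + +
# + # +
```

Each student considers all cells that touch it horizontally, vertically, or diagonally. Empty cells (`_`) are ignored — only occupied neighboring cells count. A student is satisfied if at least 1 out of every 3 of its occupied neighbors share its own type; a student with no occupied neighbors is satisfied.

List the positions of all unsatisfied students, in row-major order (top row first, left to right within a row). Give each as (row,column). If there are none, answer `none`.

(1,2), (2,4), (4,2), (6,1), (6,3)

Row 1: (1,1)+ 2/3 ok · (1,2)# 1/5 unhappy · (1,3)# 2/5 ok · (1,4)+ 1/3 ok
Row 2: (2,1)+ 3/4 ok · (2,2)+ 5/7 ok · (2,3)+ 4/7 ok · (2,4)# 1/5 unhappy
Row 3: (3,1)+ 2/4 ok · (3,3)+ 5/7 ok · (3,4)+ 4/5 ok
Row 4: (4,1)# 1/3 ok · (4,2)# 1/6 unhappy · (4,3)+ 6/7 ok · (4,4)+ 5/5 ok
Row 5: (5,2)+ 3/7 ok · (5,3)+ 6/8 ok · (5,4)+ 4/5 ok
Row 6: (6,1)# 0/2 unhappy · (6,2)+ 2/4 ok · (6,3)# 0/5 unhappy · (6,4)+ 2/3 ok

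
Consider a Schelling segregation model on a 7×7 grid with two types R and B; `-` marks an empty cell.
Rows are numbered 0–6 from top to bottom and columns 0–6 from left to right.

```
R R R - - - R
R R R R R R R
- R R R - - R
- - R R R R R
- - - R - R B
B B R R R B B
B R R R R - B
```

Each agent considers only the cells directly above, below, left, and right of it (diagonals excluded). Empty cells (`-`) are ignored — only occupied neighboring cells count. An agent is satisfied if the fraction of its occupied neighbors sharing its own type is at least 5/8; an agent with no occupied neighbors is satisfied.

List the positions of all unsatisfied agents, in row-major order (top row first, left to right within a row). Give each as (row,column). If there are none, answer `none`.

(0,0)R 2/2 satisfied
(0,1)R 3/3 satisfied
(0,2)R 2/2 satisfied
(0,6)R 1/1 satisfied
(1,0)R 2/2 satisfied
(1,1)R 4/4 satisfied
(1,2)R 4/4 satisfied
(1,3)R 3/3 satisfied
(1,4)R 2/2 satisfied
(1,5)R 2/2 satisfied
(1,6)R 3/3 satisfied
(2,1)R 2/2 satisfied
(2,2)R 4/4 satisfied
(2,3)R 3/3 satisfied
(2,6)R 2/2 satisfied
(3,2)R 2/2 satisfied
(3,3)R 4/4 satisfied
(3,4)R 2/2 satisfied
(3,5)R 3/3 satisfied
(3,6)R 2/3 satisfied
(4,3)R 2/2 satisfied
(4,5)R 1/3 not
(4,6)B 1/3 not
(5,0)B 2/2 satisfied
(5,1)B 1/3 not
(5,2)R 2/3 satisfied
(5,3)R 4/4 satisfied
(5,4)R 2/3 satisfied
(5,5)B 1/3 not
(5,6)B 3/3 satisfied
(6,0)B 1/2 not
(6,1)R 1/3 not
(6,2)R 3/3 satisfied
(6,3)R 3/3 satisfied
(6,4)R 2/2 satisfied
(6,6)B 1/1 satisfied

(4,5), (4,6), (5,1), (5,5), (6,0), (6,1)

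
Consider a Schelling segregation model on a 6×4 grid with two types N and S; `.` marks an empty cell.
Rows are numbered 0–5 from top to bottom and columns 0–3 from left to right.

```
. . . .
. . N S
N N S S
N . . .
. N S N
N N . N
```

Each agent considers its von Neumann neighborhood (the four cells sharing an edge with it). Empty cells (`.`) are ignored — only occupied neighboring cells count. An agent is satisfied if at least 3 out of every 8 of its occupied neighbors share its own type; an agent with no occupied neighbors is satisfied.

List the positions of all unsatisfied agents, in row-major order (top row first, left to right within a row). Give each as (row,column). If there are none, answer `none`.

Row 1: (1,2)N 0/2 ✗ · (1,3)S 1/2 ✓
Row 2: (2,0)N 2/2 ✓ · (2,1)N 1/2 ✓ · (2,2)S 1/3 ✗ · (2,3)S 2/2 ✓
Row 3: (3,0)N 1/1 ✓
Row 4: (4,1)N 1/2 ✓ · (4,2)S 0/2 ✗ · (4,3)N 1/2 ✓
Row 5: (5,0)N 1/1 ✓ · (5,1)N 2/2 ✓ · (5,3)N 1/1 ✓

(1,2), (2,2), (4,2)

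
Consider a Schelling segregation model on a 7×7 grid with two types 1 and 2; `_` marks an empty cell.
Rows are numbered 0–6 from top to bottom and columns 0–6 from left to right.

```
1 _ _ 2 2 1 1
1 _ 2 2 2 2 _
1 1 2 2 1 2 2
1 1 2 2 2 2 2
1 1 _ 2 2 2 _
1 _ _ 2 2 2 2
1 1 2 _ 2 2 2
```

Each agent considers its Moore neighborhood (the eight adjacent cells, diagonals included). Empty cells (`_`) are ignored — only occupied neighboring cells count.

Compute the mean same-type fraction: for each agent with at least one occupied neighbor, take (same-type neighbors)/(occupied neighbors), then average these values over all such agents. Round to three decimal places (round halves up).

(0,0)1 1/1
(0,3)2 4/4
(0,4)2 4/5
(0,5)1 1/4
(0,6)1 1/2
(1,0)1 3/3
(1,2)2 4/5
(1,3)2 6/7
(1,4)2 6/8
(1,5)2 4/7
(2,0)1 4/4
(2,1)1 4/7
(2,2)2 5/7
(2,3)2 7/8
(2,4)1 0/8
(2,5)2 6/7
(2,6)2 4/4
(3,0)1 5/5
(3,1)1 5/7
(3,2)2 4/7
(3,3)2 6/7
(3,4)2 7/8
(3,5)2 6/7
(3,6)2 4/4
(4,0)1 4/4
(4,1)1 4/5
(4,3)2 6/6
(4,4)2 8/8
(4,5)2 7/7
(5,0)1 4/4
(5,3)2 5/5
(5,4)2 7/7
(5,5)2 7/7
(5,6)2 4/4
(6,0)1 2/2
(6,1)1 2/3
(6,2)2 1/2
(6,4)2 4/4
(6,5)2 5/5
(6,6)2 3/3
Sum over 40 agents: 1/1 + 4/4 + 4/5 + 1/4 + 1/2 + 3/3 + 4/5 + 6/7 + 6/8 + 4/7 + 4/4 + 4/7 + 5/7 + 7/8 + 0/8 + 6/7 + 4/4 + 5/5 + 5/7 + 4/7 + 6/7 + 7/8 + 6/7 + 4/4 + 4/4 + 4/5 + 6/6 + 8/8 + 7/7 + 4/4 + 5/5 + 7/7 + 7/7 + 4/4 + 2/2 + 2/3 + 1/2 + 4/4 + 5/5 + 3/3 = 14023/420; mean = 14023/420 ÷ 40 = 14023/16800 = 0.834702… → 0.835.

0.835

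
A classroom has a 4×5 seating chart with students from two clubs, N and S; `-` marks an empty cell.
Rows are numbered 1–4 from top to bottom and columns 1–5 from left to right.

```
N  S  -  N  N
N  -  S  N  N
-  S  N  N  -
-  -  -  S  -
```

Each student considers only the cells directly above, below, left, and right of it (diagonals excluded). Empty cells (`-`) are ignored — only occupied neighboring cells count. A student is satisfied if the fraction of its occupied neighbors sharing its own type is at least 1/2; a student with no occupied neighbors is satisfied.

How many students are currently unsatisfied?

(1,1)N 1/2 ok
(1,2)S 0/1 unhappy
(1,4)N 2/2 ok
(1,5)N 2/2 ok
(2,1)N 1/1 ok
(2,3)S 0/2 unhappy
(2,4)N 3/4 ok
(2,5)N 2/2 ok
(3,2)S 0/1 unhappy
(3,3)N 1/3 unhappy
(3,4)N 2/3 ok
(4,4)S 0/1 unhappy
Unsatisfied: (1,2), (2,3), (3,2), (3,3), (4,4) — 5 in total.

5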